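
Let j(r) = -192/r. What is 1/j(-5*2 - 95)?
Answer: 35/64 ≈ 0.54688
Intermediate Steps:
1/j(-5*2 - 95) = 1/(-192/(-5*2 - 95)) = 1/(-192/(-10 - 95)) = 1/(-192/(-105)) = 1/(-192*(-1/105)) = 1/(64/35) = 35/64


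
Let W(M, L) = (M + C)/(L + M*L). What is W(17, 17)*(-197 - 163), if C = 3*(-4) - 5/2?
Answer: -50/17 ≈ -2.9412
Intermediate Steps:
C = -29/2 (C = -12 - 5*1/2 = -12 - 5/2 = -29/2 ≈ -14.500)
W(M, L) = (-29/2 + M)/(L + L*M) (W(M, L) = (M - 29/2)/(L + M*L) = (-29/2 + M)/(L + L*M))
W(17, 17)*(-197 - 163) = ((-29/2 + 17)/(17*(1 + 17)))*(-197 - 163) = ((1/17)*(5/2)/18)*(-360) = ((1/17)*(1/18)*(5/2))*(-360) = (5/612)*(-360) = -50/17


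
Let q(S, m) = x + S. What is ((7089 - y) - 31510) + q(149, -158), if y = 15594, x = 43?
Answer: -39823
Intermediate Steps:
q(S, m) = 43 + S
((7089 - y) - 31510) + q(149, -158) = ((7089 - 1*15594) - 31510) + (43 + 149) = ((7089 - 15594) - 31510) + 192 = (-8505 - 31510) + 192 = -40015 + 192 = -39823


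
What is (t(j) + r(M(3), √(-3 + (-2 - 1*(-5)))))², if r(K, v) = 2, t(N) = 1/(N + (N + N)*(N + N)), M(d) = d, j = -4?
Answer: 14641/3600 ≈ 4.0669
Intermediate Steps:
t(N) = 1/(N + 4*N²) (t(N) = 1/(N + (2*N)*(2*N)) = 1/(N + 4*N²))
(t(j) + r(M(3), √(-3 + (-2 - 1*(-5)))))² = (1/((-4)*(1 + 4*(-4))) + 2)² = (-1/(4*(1 - 16)) + 2)² = (-¼/(-15) + 2)² = (-¼*(-1/15) + 2)² = (1/60 + 2)² = (121/60)² = 14641/3600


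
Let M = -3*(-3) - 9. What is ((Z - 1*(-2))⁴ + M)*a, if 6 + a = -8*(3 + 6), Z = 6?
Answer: -319488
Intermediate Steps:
M = 0 (M = 9 - 9 = 0)
a = -78 (a = -6 - 8*(3 + 6) = -6 - 8*9 = -6 - 72 = -78)
((Z - 1*(-2))⁴ + M)*a = ((6 - 1*(-2))⁴ + 0)*(-78) = ((6 + 2)⁴ + 0)*(-78) = (8⁴ + 0)*(-78) = (4096 + 0)*(-78) = 4096*(-78) = -319488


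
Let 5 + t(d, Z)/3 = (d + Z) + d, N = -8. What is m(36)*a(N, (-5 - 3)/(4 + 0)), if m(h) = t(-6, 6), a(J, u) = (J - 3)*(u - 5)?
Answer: -2541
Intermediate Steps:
t(d, Z) = -15 + 3*Z + 6*d (t(d, Z) = -15 + 3*((d + Z) + d) = -15 + 3*((Z + d) + d) = -15 + 3*(Z + 2*d) = -15 + (3*Z + 6*d) = -15 + 3*Z + 6*d)
a(J, u) = (-5 + u)*(-3 + J) (a(J, u) = (-3 + J)*(-5 + u) = (-5 + u)*(-3 + J))
m(h) = -33 (m(h) = -15 + 3*6 + 6*(-6) = -15 + 18 - 36 = -33)
m(36)*a(N, (-5 - 3)/(4 + 0)) = -33*(15 - 5*(-8) - 3*(-5 - 3)/(4 + 0) - 8*(-5 - 3)/(4 + 0)) = -33*(15 + 40 - (-24)/4 - (-64)/4) = -33*(15 + 40 - 3*(-2) - 8*(-2)) = -33*(15 + 40 + 6 + 16) = -33*77 = -2541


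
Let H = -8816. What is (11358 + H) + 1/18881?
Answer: 47995503/18881 ≈ 2542.0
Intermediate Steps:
(11358 + H) + 1/18881 = (11358 - 8816) + 1/18881 = 2542 + 1/18881 = 47995503/18881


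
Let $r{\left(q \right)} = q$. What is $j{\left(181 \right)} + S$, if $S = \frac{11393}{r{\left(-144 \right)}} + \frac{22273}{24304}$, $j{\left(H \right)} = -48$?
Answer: $- \frac{13802419}{109368} \approx -126.2$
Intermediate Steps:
$S = - \frac{8552755}{109368}$ ($S = \frac{11393}{-144} + \frac{22273}{24304} = 11393 \left(- \frac{1}{144}\right) + 22273 \cdot \frac{1}{24304} = - \frac{11393}{144} + \frac{22273}{24304} = - \frac{8552755}{109368} \approx -78.202$)
$j{\left(181 \right)} + S = -48 - \frac{8552755}{109368} = - \frac{13802419}{109368}$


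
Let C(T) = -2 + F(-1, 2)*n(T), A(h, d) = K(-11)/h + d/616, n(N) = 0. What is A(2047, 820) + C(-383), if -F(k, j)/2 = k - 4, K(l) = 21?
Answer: -207607/315238 ≈ -0.65857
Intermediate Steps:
F(k, j) = 8 - 2*k (F(k, j) = -2*(k - 4) = -2*(-4 + k) = 8 - 2*k)
A(h, d) = 21/h + d/616
C(T) = -2 (C(T) = -2 + (8 - 2*(-1))*0 = -2 + (8 + 2)*0 = -2 + 10*0 = -2 + 0 = -2)
A(2047, 820) + C(-383) = (21/2047 + (1/616)*820) - 2 = (21*(1/2047) + 205/154) - 2 = (21/2047 + 205/154) - 2 = 422869/315238 - 2 = -207607/315238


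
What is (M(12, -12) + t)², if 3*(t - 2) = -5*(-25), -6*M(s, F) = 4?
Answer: 1849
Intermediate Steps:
M(s, F) = -⅔ (M(s, F) = -⅙*4 = -⅔)
t = 131/3 (t = 2 + (-5*(-25))/3 = 2 + (⅓)*125 = 2 + 125/3 = 131/3 ≈ 43.667)
(M(12, -12) + t)² = (-⅔ + 131/3)² = 43² = 1849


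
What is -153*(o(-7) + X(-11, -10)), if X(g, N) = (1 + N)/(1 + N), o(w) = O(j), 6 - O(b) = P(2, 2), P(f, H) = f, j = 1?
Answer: -765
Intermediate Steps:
O(b) = 4 (O(b) = 6 - 1*2 = 6 - 2 = 4)
o(w) = 4
X(g, N) = 1
-153*(o(-7) + X(-11, -10)) = -153*(4 + 1) = -153*5 = -765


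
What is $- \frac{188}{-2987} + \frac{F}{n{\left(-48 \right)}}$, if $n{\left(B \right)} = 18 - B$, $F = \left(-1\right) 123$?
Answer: $- \frac{118331}{65714} \approx -1.8007$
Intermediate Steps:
$F = -123$
$- \frac{188}{-2987} + \frac{F}{n{\left(-48 \right)}} = - \frac{188}{-2987} - \frac{123}{18 - -48} = \left(-188\right) \left(- \frac{1}{2987}\right) - \frac{123}{18 + 48} = \frac{188}{2987} - \frac{123}{66} = \frac{188}{2987} - \frac{41}{22} = - \frac{118331}{65714}$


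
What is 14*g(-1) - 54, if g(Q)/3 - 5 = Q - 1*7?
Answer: -180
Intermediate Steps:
g(Q) = -6 + 3*Q (g(Q) = 15 + 3*(Q - 1*7) = 15 + 3*(Q - 7) = 15 + 3*(-7 + Q) = 15 + (-21 + 3*Q) = -6 + 3*Q)
14*g(-1) - 54 = 14*(-6 + 3*(-1)) - 54 = 14*(-6 - 3) - 54 = 14*(-9) - 54 = -126 - 54 = -180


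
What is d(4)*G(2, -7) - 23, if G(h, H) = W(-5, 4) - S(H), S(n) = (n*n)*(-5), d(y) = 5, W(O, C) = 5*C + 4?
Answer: 1322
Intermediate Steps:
W(O, C) = 4 + 5*C
S(n) = -5*n² (S(n) = n²*(-5) = -5*n²)
G(h, H) = 24 + 5*H² (G(h, H) = (4 + 5*4) - (-5)*H² = (4 + 20) + 5*H² = 24 + 5*H²)
d(4)*G(2, -7) - 23 = 5*(24 + 5*(-7)²) - 23 = 5*(24 + 5*49) - 23 = 5*(24 + 245) - 23 = 5*269 - 23 = 1345 - 23 = 1322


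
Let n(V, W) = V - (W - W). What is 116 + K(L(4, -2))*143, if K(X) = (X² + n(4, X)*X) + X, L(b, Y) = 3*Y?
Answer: 974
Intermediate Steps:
n(V, W) = V (n(V, W) = V - 1*0 = V + 0 = V)
K(X) = X² + 5*X (K(X) = (X² + 4*X) + X = X² + 5*X)
116 + K(L(4, -2))*143 = 116 + ((3*(-2))*(5 + 3*(-2)))*143 = 116 - 6*(5 - 6)*143 = 116 - 6*(-1)*143 = 116 + 6*143 = 116 + 858 = 974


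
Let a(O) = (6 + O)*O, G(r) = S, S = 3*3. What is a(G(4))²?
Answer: 18225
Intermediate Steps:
S = 9
G(r) = 9
a(O) = O*(6 + O)
a(G(4))² = (9*(6 + 9))² = (9*15)² = 135² = 18225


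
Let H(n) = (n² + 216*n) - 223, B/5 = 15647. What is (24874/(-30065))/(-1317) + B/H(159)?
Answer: 442748531789/336008304030 ≈ 1.3177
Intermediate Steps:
B = 78235 (B = 5*15647 = 78235)
H(n) = -223 + n² + 216*n
(24874/(-30065))/(-1317) + B/H(159) = (24874/(-30065))/(-1317) + 78235/(-223 + 159² + 216*159) = (24874*(-1/30065))*(-1/1317) + 78235/(-223 + 25281 + 34344) = -24874/30065*(-1/1317) + 78235/59402 = 24874/39595605 + 78235*(1/59402) = 24874/39595605 + 78235/59402 = 442748531789/336008304030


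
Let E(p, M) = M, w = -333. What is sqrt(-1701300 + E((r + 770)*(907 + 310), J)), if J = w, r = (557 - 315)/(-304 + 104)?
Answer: I*sqrt(1701633) ≈ 1304.5*I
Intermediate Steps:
r = -121/100 (r = 242/(-200) = 242*(-1/200) = -121/100 ≈ -1.2100)
J = -333
sqrt(-1701300 + E((r + 770)*(907 + 310), J)) = sqrt(-1701300 - 333) = sqrt(-1701633) = I*sqrt(1701633)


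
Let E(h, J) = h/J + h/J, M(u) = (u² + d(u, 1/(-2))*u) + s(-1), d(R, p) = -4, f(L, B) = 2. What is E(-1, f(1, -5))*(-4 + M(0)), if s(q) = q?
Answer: 5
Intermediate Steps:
M(u) = -1 + u² - 4*u (M(u) = (u² - 4*u) - 1 = -1 + u² - 4*u)
E(h, J) = 2*h/J
E(-1, f(1, -5))*(-4 + M(0)) = (2*(-1)/2)*(-4 + (-1 + 0² - 4*0)) = (2*(-1)*(½))*(-4 + (-1 + 0 + 0)) = -(-4 - 1) = -1*(-5) = 5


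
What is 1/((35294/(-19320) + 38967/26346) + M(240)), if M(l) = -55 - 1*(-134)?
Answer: 6059580/476599519 ≈ 0.012714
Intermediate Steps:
M(l) = 79 (M(l) = -55 + 134 = 79)
1/((35294/(-19320) + 38967/26346) + M(240)) = 1/((35294/(-19320) + 38967/26346) + 79) = 1/((35294*(-1/19320) + 38967*(1/26346)) + 79) = 1/((-2521/1380 + 12989/8782) + 79) = 1/(-2107301/6059580 + 79) = 1/(476599519/6059580) = 6059580/476599519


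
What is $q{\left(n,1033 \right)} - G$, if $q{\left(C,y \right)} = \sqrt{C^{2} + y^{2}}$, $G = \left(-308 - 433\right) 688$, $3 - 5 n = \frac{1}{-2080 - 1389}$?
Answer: $509808 + \frac{\sqrt{321032793564689}}{17345} \approx 5.1084 \cdot 10^{5}$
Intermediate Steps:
$n = \frac{10408}{17345}$ ($n = \frac{3}{5} - \frac{1}{5 \left(-2080 - 1389\right)} = \frac{3}{5} - \frac{1}{5 \left(-3469\right)} = \frac{3}{5} - - \frac{1}{17345} = \frac{3}{5} + \frac{1}{17345} = \frac{10408}{17345} \approx 0.60006$)
$G = -509808$ ($G = \left(-741\right) 688 = -509808$)
$q{\left(n,1033 \right)} - G = \sqrt{\left(\frac{10408}{17345}\right)^{2} + 1033^{2}} - -509808 = \sqrt{\frac{108326464}{300849025} + 1067089} + 509808 = \sqrt{\frac{321032793564689}{300849025}} + 509808 = \frac{\sqrt{321032793564689}}{17345} + 509808 = 509808 + \frac{\sqrt{321032793564689}}{17345}$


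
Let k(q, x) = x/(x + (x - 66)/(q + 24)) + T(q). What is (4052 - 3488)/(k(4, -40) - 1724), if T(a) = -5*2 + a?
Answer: -57622/176655 ≈ -0.32618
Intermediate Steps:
T(a) = -10 + a
k(q, x) = -10 + q + x/(x + (-66 + x)/(24 + q)) (k(q, x) = x/(x + (x - 66)/(q + 24)) + (-10 + q) = x/(x + (-66 + x)/(24 + q)) + (-10 + q) = -10 + q + x/(x + (-66 + x)/(24 + q)))
(4052 - 3488)/(k(4, -40) - 1724) = (4052 - 3488)/((660 - 226*(-40) - 66*4 - 40*4² + 16*4*(-40))/(-66 + 25*(-40) + 4*(-40)) - 1724) = 564/((660 + 9040 - 264 - 40*16 - 2560)/(-66 - 1000 - 160) - 1724) = 564/((660 + 9040 - 264 - 640 - 2560)/(-1226) - 1724) = 564/(-1/1226*6236 - 1724) = 564/(-3118/613 - 1724) = 564/(-1059930/613) = 564*(-613/1059930) = -57622/176655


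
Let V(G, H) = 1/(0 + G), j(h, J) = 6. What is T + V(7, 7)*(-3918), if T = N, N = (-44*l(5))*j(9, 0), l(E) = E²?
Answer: -50118/7 ≈ -7159.7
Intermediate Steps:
V(G, H) = 1/G
N = -6600 (N = -44*5²*6 = -44*25*6 = -1100*6 = -6600)
T = -6600
T + V(7, 7)*(-3918) = -6600 - 3918/7 = -50118/7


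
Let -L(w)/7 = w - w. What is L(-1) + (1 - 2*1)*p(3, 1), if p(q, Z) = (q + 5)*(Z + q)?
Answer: -32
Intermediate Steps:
L(w) = 0 (L(w) = -7*(w - w) = -7*0 = 0)
p(q, Z) = (5 + q)*(Z + q)
L(-1) + (1 - 2*1)*p(3, 1) = 0 + (1 - 2*1)*(3**2 + 5*1 + 5*3 + 1*3) = 0 + (1 - 2)*(9 + 5 + 15 + 3) = 0 - 1*32 = 0 - 32 = -32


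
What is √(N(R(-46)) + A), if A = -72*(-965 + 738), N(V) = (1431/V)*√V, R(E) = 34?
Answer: 3*√(2099296 + 5406*√34)/34 ≈ 128.80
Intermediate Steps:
N(V) = 1431/√V
A = 16344 (A = -72*(-227) = 16344)
√(N(R(-46)) + A) = √(1431/√34 + 16344) = √(1431*(√34/34) + 16344) = √(1431*√34/34 + 16344) = √(16344 + 1431*√34/34)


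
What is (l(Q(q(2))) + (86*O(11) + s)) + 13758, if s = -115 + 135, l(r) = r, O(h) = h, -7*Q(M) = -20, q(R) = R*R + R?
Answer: 103088/7 ≈ 14727.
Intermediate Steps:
q(R) = R + R**2 (q(R) = R**2 + R = R + R**2)
Q(M) = 20/7 (Q(M) = -1/7*(-20) = 20/7)
s = 20
(l(Q(q(2))) + (86*O(11) + s)) + 13758 = (20/7 + (86*11 + 20)) + 13758 = (20/7 + (946 + 20)) + 13758 = (20/7 + 966) + 13758 = 6782/7 + 13758 = 103088/7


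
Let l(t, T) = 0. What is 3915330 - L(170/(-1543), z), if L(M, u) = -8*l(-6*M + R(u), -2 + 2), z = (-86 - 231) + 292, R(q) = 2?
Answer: 3915330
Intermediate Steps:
z = -25 (z = -317 + 292 = -25)
L(M, u) = 0 (L(M, u) = -8*0 = 0)
3915330 - L(170/(-1543), z) = 3915330 - 1*0 = 3915330 + 0 = 3915330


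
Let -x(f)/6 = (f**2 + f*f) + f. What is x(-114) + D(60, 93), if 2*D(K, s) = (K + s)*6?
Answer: -154809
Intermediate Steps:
D(K, s) = 3*K + 3*s (D(K, s) = ((K + s)*6)/2 = (6*K + 6*s)/2 = 3*K + 3*s)
x(f) = -12*f**2 - 6*f (x(f) = -6*((f**2 + f*f) + f) = -6*((f**2 + f**2) + f) = -6*(2*f**2 + f) = -6*(f + 2*f**2) = -12*f**2 - 6*f)
x(-114) + D(60, 93) = -6*(-114)*(1 + 2*(-114)) + (3*60 + 3*93) = -6*(-114)*(1 - 228) + (180 + 279) = -6*(-114)*(-227) + 459 = -155268 + 459 = -154809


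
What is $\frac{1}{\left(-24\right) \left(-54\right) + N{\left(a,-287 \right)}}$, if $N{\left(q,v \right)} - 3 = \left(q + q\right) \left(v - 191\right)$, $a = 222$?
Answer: $- \frac{1}{210933} \approx -4.7408 \cdot 10^{-6}$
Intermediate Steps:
$N{\left(q,v \right)} = 3 + 2 q \left(-191 + v\right)$ ($N{\left(q,v \right)} = 3 + \left(q + q\right) \left(v - 191\right) = 3 + 2 q \left(-191 + v\right)$)
$\frac{1}{\left(-24\right) \left(-54\right) + N{\left(a,-287 \right)}} = \frac{1}{\left(-24\right) \left(-54\right) + \left(3 - 84804 + 2 \cdot 222 \left(-287\right)\right)} = \frac{1}{1296 - 212229} = \frac{1}{-210933} = - \frac{1}{210933}$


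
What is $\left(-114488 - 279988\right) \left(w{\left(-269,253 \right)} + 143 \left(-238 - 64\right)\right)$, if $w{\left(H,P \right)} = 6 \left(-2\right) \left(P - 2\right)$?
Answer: $18224002248$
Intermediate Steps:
$w{\left(H,P \right)} = 24 - 12 P$ ($w{\left(H,P \right)} = - 12 \left(-2 + P\right) = 24 - 12 P$)
$\left(-114488 - 279988\right) \left(w{\left(-269,253 \right)} + 143 \left(-238 - 64\right)\right) = \left(-114488 - 279988\right) \left(\left(24 - 3036\right) + 143 \left(-238 - 64\right)\right) = - 394476 \left(\left(24 - 3036\right) + 143 \left(-302\right)\right) = - 394476 \left(-3012 - 43186\right) = \left(-394476\right) \left(-46198\right) = 18224002248$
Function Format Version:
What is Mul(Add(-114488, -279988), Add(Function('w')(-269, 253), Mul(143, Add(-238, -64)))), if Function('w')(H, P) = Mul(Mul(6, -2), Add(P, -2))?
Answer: 18224002248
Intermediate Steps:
Function('w')(H, P) = Add(24, Mul(-12, P)) (Function('w')(H, P) = Mul(-12, Add(-2, P)) = Add(24, Mul(-12, P)))
Mul(Add(-114488, -279988), Add(Function('w')(-269, 253), Mul(143, Add(-238, -64)))) = Mul(Add(-114488, -279988), Add(Add(24, Mul(-12, 253)), Mul(143, Add(-238, -64)))) = Mul(-394476, Add(Add(24, -3036), Mul(143, -302))) = Mul(-394476, Add(-3012, -43186)) = Mul(-394476, -46198) = 18224002248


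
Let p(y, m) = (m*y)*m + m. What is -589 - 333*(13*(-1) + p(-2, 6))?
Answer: 25718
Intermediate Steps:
p(y, m) = m + y*m² (p(y, m) = y*m² + m = m + y*m²)
-589 - 333*(13*(-1) + p(-2, 6)) = -589 - 333*(13*(-1) + 6*(1 + 6*(-2))) = -589 - 333*(-13 + 6*(1 - 12)) = -589 - 333*(-13 + 6*(-11)) = -589 - 333*(-13 - 66) = -589 - 333*(-79) = -589 + 26307 = 25718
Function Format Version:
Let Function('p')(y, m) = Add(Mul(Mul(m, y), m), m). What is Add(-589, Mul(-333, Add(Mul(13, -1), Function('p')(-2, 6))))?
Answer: 25718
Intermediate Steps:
Function('p')(y, m) = Add(m, Mul(y, Pow(m, 2))) (Function('p')(y, m) = Add(Mul(y, Pow(m, 2)), m) = Add(m, Mul(y, Pow(m, 2))))
Add(-589, Mul(-333, Add(Mul(13, -1), Function('p')(-2, 6)))) = Add(-589, Mul(-333, Add(Mul(13, -1), Mul(6, Add(1, Mul(6, -2)))))) = Add(-589, Mul(-333, Add(-13, Mul(6, Add(1, -12))))) = Add(-589, Mul(-333, Add(-13, Mul(6, -11)))) = Add(-589, Mul(-333, Add(-13, -66))) = Add(-589, Mul(-333, -79)) = Add(-589, 26307) = 25718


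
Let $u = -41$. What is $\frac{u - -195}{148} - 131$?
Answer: $- \frac{9617}{74} \approx -129.96$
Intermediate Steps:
$\frac{u - -195}{148} - 131 = \frac{-41 - -195}{148} - 131 = \left(-41 + 195\right) \frac{1}{148} - 131 = 154 \cdot \frac{1}{148} - 131 = \frac{77}{74} - 131 = - \frac{9617}{74}$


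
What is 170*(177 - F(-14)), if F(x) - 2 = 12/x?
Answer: 209270/7 ≈ 29896.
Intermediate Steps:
F(x) = 2 + 12/x
170*(177 - F(-14)) = 170*(177 - (2 + 12/(-14))) = 170*(177 - (2 + 12*(-1/14))) = 170*(177 - (2 - 6/7)) = 170*(177 - 1*8/7) = 170*(177 - 8/7) = 170*(1231/7) = 209270/7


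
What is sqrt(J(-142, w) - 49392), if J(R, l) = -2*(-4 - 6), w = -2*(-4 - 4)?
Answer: 2*I*sqrt(12343) ≈ 222.2*I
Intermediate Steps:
w = 16 (w = -2*(-8) = 16)
J(R, l) = 20 (J(R, l) = -2*(-10) = 20)
sqrt(J(-142, w) - 49392) = sqrt(20 - 49392) = sqrt(-49372) = 2*I*sqrt(12343)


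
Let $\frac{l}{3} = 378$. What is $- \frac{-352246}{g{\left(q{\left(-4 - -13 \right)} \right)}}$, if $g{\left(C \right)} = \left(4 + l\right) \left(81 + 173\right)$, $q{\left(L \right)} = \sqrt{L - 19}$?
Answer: $\frac{176123}{144526} \approx 1.2186$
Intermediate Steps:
$l = 1134$ ($l = 3 \cdot 378 = 1134$)
$q{\left(L \right)} = \sqrt{-19 + L}$
$g{\left(C \right)} = 289052$ ($g{\left(C \right)} = \left(4 + 1134\right) \left(81 + 173\right) = 1138 \cdot 254 = 289052$)
$- \frac{-352246}{g{\left(q{\left(-4 - -13 \right)} \right)}} = - \frac{-352246}{289052} = \left(-1\right) \left(- \frac{176123}{144526}\right) = \frac{176123}{144526}$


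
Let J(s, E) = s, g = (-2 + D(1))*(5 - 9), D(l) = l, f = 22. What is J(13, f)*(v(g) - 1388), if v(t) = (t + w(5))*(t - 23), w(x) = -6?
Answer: -17550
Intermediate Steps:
g = 4 (g = (-2 + 1)*(5 - 9) = -1*(-4) = 4)
v(t) = (-23 + t)*(-6 + t) (v(t) = (t - 6)*(t - 23) = (-6 + t)*(-23 + t) = (-23 + t)*(-6 + t))
J(13, f)*(v(g) - 1388) = 13*((138 + 4² - 29*4) - 1388) = 13*((138 + 16 - 116) - 1388) = 13*(38 - 1388) = 13*(-1350) = -17550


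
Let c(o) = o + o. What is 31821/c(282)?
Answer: 10607/188 ≈ 56.420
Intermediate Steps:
c(o) = 2*o
31821/c(282) = 31821/((2*282)) = 31821/564 = 31821*(1/564) = 10607/188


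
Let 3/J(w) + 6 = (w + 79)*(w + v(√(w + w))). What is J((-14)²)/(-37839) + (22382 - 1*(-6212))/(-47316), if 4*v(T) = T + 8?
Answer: -1068370306824439771/1767888693985303038 + 1925*√2/74726887056611 ≈ -0.60432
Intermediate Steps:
v(T) = 2 + T/4 (v(T) = (T + 8)/4 = (8 + T)/4 = 2 + T/4)
J(w) = 3/(-6 + (79 + w)*(2 + w + √2*√w/4)) (J(w) = 3/(-6 + (w + 79)*(w + (2 + √(w + w)/4))) = 3/(-6 + (79 + w)*(w + (2 + √(2*w)/4))) = 3/(-6 + (79 + w)*(w + (2 + (√2*√w)/4))) = 3/(-6 + (79 + w)*(w + (2 + √2*√w/4))) = 3/(-6 + (79 + w)*(2 + w + √2*√w/4)))
J((-14)²)/(-37839) + (22382 - 1*(-6212))/(-47316) = (12/(608 + 4*((-14)²)² + 324*(-14)² + √2*((-14)²)^(3/2) + 79*√2*√((-14)²)))/(-37839) + (22382 - 1*(-6212))/(-47316) = (12/(608 + 4*196² + 324*196 + √2*196^(3/2) + 79*√2*√196))*(-1/37839) + (22382 + 6212)*(-1/47316) = (12/(608 + 4*38416 + 63504 + √2*2744 + 79*√2*14))*(-1/37839) + 28594*(-1/47316) = (12/(608 + 153664 + 63504 + 2744*√2 + 1106*√2))*(-1/37839) - 14297/23658 = (12/(217776 + 3850*√2))*(-1/37839) - 14297/23658 = -4/(12613*(217776 + 3850*√2)) - 14297/23658 = -14297/23658 - 4/(12613*(217776 + 3850*√2))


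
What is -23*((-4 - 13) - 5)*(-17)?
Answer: -8602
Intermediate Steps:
-23*((-4 - 13) - 5)*(-17) = -23*(-17 - 5)*(-17) = -23*(-22)*(-17) = 506*(-17) = -8602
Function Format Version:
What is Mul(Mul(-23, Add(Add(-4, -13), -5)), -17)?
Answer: -8602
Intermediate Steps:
Mul(Mul(-23, Add(Add(-4, -13), -5)), -17) = Mul(Mul(-23, Add(-17, -5)), -17) = Mul(Mul(-23, -22), -17) = Mul(506, -17) = -8602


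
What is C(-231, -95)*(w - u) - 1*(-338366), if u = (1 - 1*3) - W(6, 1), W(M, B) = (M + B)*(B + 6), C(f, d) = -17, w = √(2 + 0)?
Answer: 337499 - 17*√2 ≈ 3.3748e+5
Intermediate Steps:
w = √2 ≈ 1.4142
W(M, B) = (6 + B)*(B + M) (W(M, B) = (B + M)*(6 + B) = (6 + B)*(B + M))
u = -51 (u = (1 - 1*3) - (1² + 6*1 + 6*6 + 1*6) = (1 - 3) - (1 + 6 + 36 + 6) = -2 - 1*49 = -2 - 49 = -51)
C(-231, -95)*(w - u) - 1*(-338366) = -17*(√2 - 1*(-51)) - 1*(-338366) = -17*(√2 + 51) + 338366 = -17*(51 + √2) + 338366 = (-867 - 17*√2) + 338366 = 337499 - 17*√2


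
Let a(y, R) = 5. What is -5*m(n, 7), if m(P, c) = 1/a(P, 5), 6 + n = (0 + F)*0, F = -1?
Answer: -1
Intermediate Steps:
n = -6 (n = -6 + (0 - 1)*0 = -6 - 1*0 = -6 + 0 = -6)
m(P, c) = ⅕ (m(P, c) = 1/5 = ⅕)
-5*m(n, 7) = -5*⅕ = -1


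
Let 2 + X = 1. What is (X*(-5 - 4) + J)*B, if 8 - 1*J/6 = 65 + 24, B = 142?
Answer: -67734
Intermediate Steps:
X = -1 (X = -2 + 1 = -1)
J = -486 (J = 48 - 6*(65 + 24) = 48 - 6*89 = 48 - 534 = -486)
(X*(-5 - 4) + J)*B = (-(-5 - 4) - 486)*142 = (-1*(-9) - 486)*142 = (9 - 486)*142 = -477*142 = -67734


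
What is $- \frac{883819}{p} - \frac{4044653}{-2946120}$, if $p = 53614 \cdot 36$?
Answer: $\frac{27097729696}{29616239565} \approx 0.91496$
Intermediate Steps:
$p = 1930104$
$- \frac{883819}{p} - \frac{4044653}{-2946120} = - \frac{883819}{1930104} - \frac{4044653}{-2946120} = \left(-883819\right) \frac{1}{1930104} - - \frac{4044653}{2946120} = - \frac{883819}{1930104} + \frac{4044653}{2946120} = \frac{27097729696}{29616239565}$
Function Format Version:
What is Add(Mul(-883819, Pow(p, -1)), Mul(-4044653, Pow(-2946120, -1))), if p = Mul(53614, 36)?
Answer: Rational(27097729696, 29616239565) ≈ 0.91496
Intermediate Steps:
p = 1930104
Add(Mul(-883819, Pow(p, -1)), Mul(-4044653, Pow(-2946120, -1))) = Add(Mul(-883819, Pow(1930104, -1)), Mul(-4044653, Pow(-2946120, -1))) = Add(Mul(-883819, Rational(1, 1930104)), Mul(-4044653, Rational(-1, 2946120))) = Add(Rational(-883819, 1930104), Rational(4044653, 2946120)) = Rational(27097729696, 29616239565)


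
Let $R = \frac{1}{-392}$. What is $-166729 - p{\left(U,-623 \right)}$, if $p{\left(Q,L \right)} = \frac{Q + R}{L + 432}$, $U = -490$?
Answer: $- \frac{12483525769}{74872} \approx -1.6673 \cdot 10^{5}$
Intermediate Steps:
$R = - \frac{1}{392} \approx -0.002551$
$p{\left(Q,L \right)} = \frac{- \frac{1}{392} + Q}{432 + L}$ ($p{\left(Q,L \right)} = \frac{Q - \frac{1}{392}}{L + 432} = \frac{- \frac{1}{392} + Q}{432 + L}$)
$-166729 - p{\left(U,-623 \right)} = -166729 - \frac{- \frac{1}{392} - 490}{432 - 623} = -166729 - \frac{1}{-191} \left(- \frac{192081}{392}\right) = -166729 - \left(- \frac{1}{191}\right) \left(- \frac{192081}{392}\right) = -166729 - \frac{192081}{74872} = - \frac{12483525769}{74872}$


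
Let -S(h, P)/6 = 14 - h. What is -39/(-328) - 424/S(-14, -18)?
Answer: 18203/6888 ≈ 2.6427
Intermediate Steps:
S(h, P) = -84 + 6*h (S(h, P) = -6*(14 - h) = -84 + 6*h)
-39/(-328) - 424/S(-14, -18) = -39/(-328) - 424/(-84 + 6*(-14)) = -39*(-1/328) - 424/(-84 - 84) = 39/328 - 424/(-168) = 39/328 - 424*(-1/168) = 39/328 + 53/21 = 18203/6888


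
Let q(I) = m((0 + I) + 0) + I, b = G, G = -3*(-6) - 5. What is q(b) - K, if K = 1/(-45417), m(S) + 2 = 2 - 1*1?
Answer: 545005/45417 ≈ 12.000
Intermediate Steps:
G = 13 (G = 18 - 5 = 13)
b = 13
m(S) = -1 (m(S) = -2 + (2 - 1*1) = -2 + (2 - 1) = -2 + 1 = -1)
K = -1/45417 ≈ -2.2018e-5
q(I) = -1 + I
q(b) - K = (-1 + 13) - 1*(-1/45417) = 12 + 1/45417 = 545005/45417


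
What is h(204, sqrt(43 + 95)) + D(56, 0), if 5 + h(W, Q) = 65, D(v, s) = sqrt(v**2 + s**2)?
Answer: 116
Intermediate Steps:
D(v, s) = sqrt(s**2 + v**2)
h(W, Q) = 60 (h(W, Q) = -5 + 65 = 60)
h(204, sqrt(43 + 95)) + D(56, 0) = 60 + sqrt(0**2 + 56**2) = 60 + sqrt(0 + 3136) = 60 + sqrt(3136) = 60 + 56 = 116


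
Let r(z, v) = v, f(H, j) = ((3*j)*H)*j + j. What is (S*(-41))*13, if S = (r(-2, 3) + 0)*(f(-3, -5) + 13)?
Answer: 346983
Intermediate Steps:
f(H, j) = j + 3*H*j² (f(H, j) = (3*H*j)*j + j = 3*H*j² + j = j + 3*H*j²)
S = -651 (S = (3 + 0)*(-5*(1 + 3*(-3)*(-5)) + 13) = 3*(-5*(1 + 45) + 13) = 3*(-5*46 + 13) = 3*(-230 + 13) = 3*(-217) = -651)
(S*(-41))*13 = -651*(-41)*13 = 26691*13 = 346983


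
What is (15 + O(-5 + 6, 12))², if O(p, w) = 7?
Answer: 484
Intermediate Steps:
(15 + O(-5 + 6, 12))² = (15 + 7)² = 22² = 484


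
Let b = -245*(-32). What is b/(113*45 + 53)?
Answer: 560/367 ≈ 1.5259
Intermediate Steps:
b = 7840
b/(113*45 + 53) = 7840/(113*45 + 53) = 7840/(5085 + 53) = 7840/5138 = 7840*(1/5138) = 560/367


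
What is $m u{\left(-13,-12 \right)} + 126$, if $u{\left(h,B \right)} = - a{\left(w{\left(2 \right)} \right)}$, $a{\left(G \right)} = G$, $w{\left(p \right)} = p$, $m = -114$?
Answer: $354$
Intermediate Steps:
$u{\left(h,B \right)} = -2$ ($u{\left(h,B \right)} = \left(-1\right) 2 = -2$)
$m u{\left(-13,-12 \right)} + 126 = \left(-114\right) \left(-2\right) + 126 = 228 + 126 = 354$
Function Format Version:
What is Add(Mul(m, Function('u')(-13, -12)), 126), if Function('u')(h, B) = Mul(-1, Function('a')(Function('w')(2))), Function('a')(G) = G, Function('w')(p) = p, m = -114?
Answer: 354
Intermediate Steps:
Function('u')(h, B) = -2 (Function('u')(h, B) = Mul(-1, 2) = -2)
Add(Mul(m, Function('u')(-13, -12)), 126) = Add(Mul(-114, -2), 126) = Add(228, 126) = 354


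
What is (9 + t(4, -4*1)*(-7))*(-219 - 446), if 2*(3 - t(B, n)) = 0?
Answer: 7980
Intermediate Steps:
t(B, n) = 3 (t(B, n) = 3 - ½*0 = 3 + 0 = 3)
(9 + t(4, -4*1)*(-7))*(-219 - 446) = (9 + 3*(-7))*(-219 - 446) = (9 - 21)*(-665) = -12*(-665) = 7980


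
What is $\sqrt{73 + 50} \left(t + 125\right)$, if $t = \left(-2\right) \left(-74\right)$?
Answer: $273 \sqrt{123} \approx 3027.7$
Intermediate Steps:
$t = 148$
$\sqrt{73 + 50} \left(t + 125\right) = \sqrt{73 + 50} \left(148 + 125\right) = \sqrt{123} \cdot 273 = 273 \sqrt{123}$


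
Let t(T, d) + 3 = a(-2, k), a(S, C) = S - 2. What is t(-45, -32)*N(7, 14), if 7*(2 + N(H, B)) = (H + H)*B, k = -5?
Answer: -182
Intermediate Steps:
a(S, C) = -2 + S
t(T, d) = -7 (t(T, d) = -3 + (-2 - 2) = -3 - 4 = -7)
N(H, B) = -2 + 2*B*H/7 (N(H, B) = -2 + ((H + H)*B)/7 = -2 + ((2*H)*B)/7 = -2 + (2*B*H)/7 = -2 + 2*B*H/7)
t(-45, -32)*N(7, 14) = -7*(-2 + (2/7)*14*7) = -7*(-2 + 28) = -7*26 = -182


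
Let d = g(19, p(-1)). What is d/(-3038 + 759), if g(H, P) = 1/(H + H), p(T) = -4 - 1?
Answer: -1/86602 ≈ -1.1547e-5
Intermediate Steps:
p(T) = -5
g(H, P) = 1/(2*H)
d = 1/38 (d = (½)/19 = (½)*(1/19) = 1/38 ≈ 0.026316)
d/(-3038 + 759) = (1/38)/(-3038 + 759) = (1/38)/(-2279) = -1/2279*1/38 = -1/86602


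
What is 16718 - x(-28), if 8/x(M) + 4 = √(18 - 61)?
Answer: 986394/59 + 8*I*√43/59 ≈ 16719.0 + 0.88914*I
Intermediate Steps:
x(M) = 8/(-4 + I*√43) (x(M) = 8/(-4 + √(18 - 61)) = 8/(-4 + √(-43)) = 8/(-4 + I*√43))
16718 - x(-28) = 16718 - (-32/59 - 8*I*√43/59) = 16718 + (32/59 + 8*I*√43/59) = 986394/59 + 8*I*√43/59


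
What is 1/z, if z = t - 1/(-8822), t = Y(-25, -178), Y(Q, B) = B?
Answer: -8822/1570315 ≈ -0.0056180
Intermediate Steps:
t = -178
z = -1570315/8822 (z = -178 - 1/(-8822) = -178 - 1*(-1/8822) = -178 + 1/8822 = -1570315/8822 ≈ -178.00)
1/z = 1/(-1570315/8822) = -8822/1570315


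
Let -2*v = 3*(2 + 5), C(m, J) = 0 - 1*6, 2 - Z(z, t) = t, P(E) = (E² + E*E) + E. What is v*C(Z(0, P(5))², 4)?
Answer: 63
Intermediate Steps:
P(E) = E + 2*E² (P(E) = (E² + E²) + E = 2*E² + E = E + 2*E²)
Z(z, t) = 2 - t
C(m, J) = -6 (C(m, J) = 0 - 6 = -6)
v = -21/2 (v = -3*(2 + 5)/2 = -3*7/2 = -½*21 = -21/2 ≈ -10.500)
v*C(Z(0, P(5))², 4) = -21/2*(-6) = 63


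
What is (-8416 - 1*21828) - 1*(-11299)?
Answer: -18945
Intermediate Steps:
(-8416 - 1*21828) - 1*(-11299) = (-8416 - 21828) + 11299 = -30244 + 11299 = -18945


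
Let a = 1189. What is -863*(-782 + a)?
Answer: -351241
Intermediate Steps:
-863*(-782 + a) = -863*(-782 + 1189) = -863*407 = -351241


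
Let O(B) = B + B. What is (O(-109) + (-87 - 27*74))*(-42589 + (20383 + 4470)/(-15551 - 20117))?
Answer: 3498462669415/35668 ≈ 9.8084e+7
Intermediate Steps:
O(B) = 2*B
(O(-109) + (-87 - 27*74))*(-42589 + (20383 + 4470)/(-15551 - 20117)) = (2*(-109) + (-87 - 27*74))*(-42589 + (20383 + 4470)/(-15551 - 20117)) = (-218 + (-87 - 1998))*(-42589 + 24853/(-35668)) = (-218 - 2085)*(-42589 + 24853*(-1/35668)) = -2303*(-42589 - 24853/35668) = -2303*(-1519089305/35668) = 3498462669415/35668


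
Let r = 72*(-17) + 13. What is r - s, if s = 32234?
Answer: -33445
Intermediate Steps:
r = -1211 (r = -1224 + 13 = -1211)
r - s = -1211 - 1*32234 = -1211 - 32234 = -33445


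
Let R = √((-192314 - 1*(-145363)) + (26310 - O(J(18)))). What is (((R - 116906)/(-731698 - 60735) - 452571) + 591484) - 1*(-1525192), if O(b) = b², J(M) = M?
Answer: 1318691834371/792433 - I*√20965/792433 ≈ 1.6641e+6 - 0.00018272*I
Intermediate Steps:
R = I*√20965 (R = √((-192314 - 1*(-145363)) + (26310 - 1*18²)) = √((-192314 + 145363) + (26310 - 1*324)) = √(-46951 + (26310 - 324)) = √(-46951 + 25986) = √(-20965) = I*√20965 ≈ 144.79*I)
(((R - 116906)/(-731698 - 60735) - 452571) + 591484) - 1*(-1525192) = (((I*√20965 - 116906)/(-731698 - 60735) - 452571) + 591484) - 1*(-1525192) = (((-116906 + I*√20965)/(-792433) - 452571) + 591484) + 1525192 = (((-116906 + I*√20965)*(-1/792433) - 452571) + 591484) + 1525192 = (((116906/792433 - I*√20965/792433) - 452571) + 591484) + 1525192 = ((-358632078337/792433 - I*√20965/792433) + 591484) + 1525192 = (110079362235/792433 - I*√20965/792433) + 1525192 = 1318691834371/792433 - I*√20965/792433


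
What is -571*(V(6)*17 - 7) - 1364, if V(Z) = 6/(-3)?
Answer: 22047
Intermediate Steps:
V(Z) = -2 (V(Z) = 6*(-⅓) = -2)
-571*(V(6)*17 - 7) - 1364 = -571*(-2*17 - 7) - 1364 = -571*(-34 - 7) - 1364 = -571*(-41) - 1364 = 23411 - 1364 = 22047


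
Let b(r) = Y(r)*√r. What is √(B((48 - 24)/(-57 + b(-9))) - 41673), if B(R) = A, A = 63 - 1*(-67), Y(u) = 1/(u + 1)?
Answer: I*√41543 ≈ 203.82*I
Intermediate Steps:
Y(u) = 1/(1 + u)
b(r) = √r/(1 + r)
A = 130 (A = 63 + 67 = 130)
B(R) = 130
√(B((48 - 24)/(-57 + b(-9))) - 41673) = √(130 - 41673) = √(-41543) = I*√41543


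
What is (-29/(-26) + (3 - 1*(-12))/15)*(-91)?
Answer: -385/2 ≈ -192.50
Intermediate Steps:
(-29/(-26) + (3 - 1*(-12))/15)*(-91) = (-29*(-1/26) + (3 + 12)*(1/15))*(-91) = (29/26 + 15*(1/15))*(-91) = (29/26 + 1)*(-91) = (55/26)*(-91) = -385/2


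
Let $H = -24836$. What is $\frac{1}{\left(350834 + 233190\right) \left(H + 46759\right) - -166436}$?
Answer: $\frac{1}{12803724588} \approx 7.8102 \cdot 10^{-11}$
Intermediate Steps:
$\frac{1}{\left(350834 + 233190\right) \left(H + 46759\right) - -166436} = \frac{1}{\left(350834 + 233190\right) \left(-24836 + 46759\right) - -166436} = \frac{1}{584024 \cdot 21923 + 166436} = \frac{1}{12803558152 + 166436} = \frac{1}{12803724588}$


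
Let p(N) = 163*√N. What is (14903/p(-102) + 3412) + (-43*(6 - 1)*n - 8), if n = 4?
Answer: 2544 - 14903*I*√102/16626 ≈ 2544.0 - 9.0529*I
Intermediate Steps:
(14903/p(-102) + 3412) + (-43*(6 - 1)*n - 8) = (14903/((163*√(-102))) + 3412) + (-43*(6 - 1)*4 - 8) = (14903/((163*(I*√102))) + 3412) + (-215*4 - 8) = (14903/((163*I*√102)) + 3412) + (-43*20 - 8) = (14903*(-I*√102/16626) + 3412) + (-860 - 8) = (-14903*I*√102/16626 + 3412) - 868 = (3412 - 14903*I*√102/16626) - 868 = 2544 - 14903*I*√102/16626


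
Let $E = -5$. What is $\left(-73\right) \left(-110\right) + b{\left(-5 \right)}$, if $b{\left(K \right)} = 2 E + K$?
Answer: $8015$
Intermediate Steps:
$b{\left(K \right)} = -10 + K$ ($b{\left(K \right)} = 2 \left(-5\right) + K = -10 + K$)
$\left(-73\right) \left(-110\right) + b{\left(-5 \right)} = \left(-73\right) \left(-110\right) - 15 = 8030 - 15 = 8015$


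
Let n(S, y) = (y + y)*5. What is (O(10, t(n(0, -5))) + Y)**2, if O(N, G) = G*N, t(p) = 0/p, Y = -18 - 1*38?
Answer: 3136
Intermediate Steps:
Y = -56 (Y = -18 - 38 = -56)
n(S, y) = 10*y (n(S, y) = (2*y)*5 = 10*y)
t(p) = 0
(O(10, t(n(0, -5))) + Y)**2 = (0*10 - 56)**2 = (0 - 56)**2 = (-56)**2 = 3136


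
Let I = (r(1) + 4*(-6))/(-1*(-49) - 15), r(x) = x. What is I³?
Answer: -12167/39304 ≈ -0.30956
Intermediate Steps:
I = -23/34 (I = (1 + 4*(-6))/(-1*(-49) - 15) = (1 - 24)/(49 - 15) = -23/34 ≈ -0.67647)
I³ = (-23/34)³ = -12167/39304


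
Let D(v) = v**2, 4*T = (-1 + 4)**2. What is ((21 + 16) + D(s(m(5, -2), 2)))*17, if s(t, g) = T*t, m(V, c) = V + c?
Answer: 22457/16 ≈ 1403.6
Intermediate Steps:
T = 9/4 (T = (-1 + 4)**2/4 = (1/4)*3**2 = (1/4)*9 = 9/4 ≈ 2.2500)
s(t, g) = 9*t/4
((21 + 16) + D(s(m(5, -2), 2)))*17 = ((21 + 16) + (9*(5 - 2)/4)**2)*17 = (37 + ((9/4)*3)**2)*17 = (37 + (27/4)**2)*17 = (37 + 729/16)*17 = (1321/16)*17 = 22457/16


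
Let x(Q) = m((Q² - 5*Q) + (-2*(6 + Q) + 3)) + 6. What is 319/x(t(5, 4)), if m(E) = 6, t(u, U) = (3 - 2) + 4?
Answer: 319/12 ≈ 26.583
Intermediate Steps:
t(u, U) = 5 (t(u, U) = 1 + 4 = 5)
x(Q) = 12 (x(Q) = 6 + 6 = 12)
319/x(t(5, 4)) = 319/12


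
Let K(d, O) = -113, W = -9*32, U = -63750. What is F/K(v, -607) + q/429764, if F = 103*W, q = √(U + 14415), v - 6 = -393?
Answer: 29664/113 + I*√49335/429764 ≈ 262.51 + 0.00051683*I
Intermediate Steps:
v = -387 (v = 6 - 393 = -387)
W = -288
q = I*√49335 (q = √(-63750 + 14415) = √(-49335) = I*√49335 ≈ 222.11*I)
F = -29664 (F = 103*(-288) = -29664)
F/K(v, -607) + q/429764 = -29664/(-113) + (I*√49335)/429764 = -29664*(-1/113) + (I*√49335)*(1/429764) = 29664/113 + I*√49335/429764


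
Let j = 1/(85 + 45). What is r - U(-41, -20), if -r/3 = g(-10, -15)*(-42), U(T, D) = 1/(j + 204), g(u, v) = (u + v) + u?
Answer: -116957740/26521 ≈ -4410.0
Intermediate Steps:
j = 1/130 ≈ 0.0076923
g(u, v) = v + 2*u
U(T, D) = 130/26521 (U(T, D) = 1/(1/130 + 204) = 1/(26521/130) = 130/26521)
r = -4410 (r = -3*(-15 + 2*(-10))*(-42) = -3*(-15 - 20)*(-42) = -(-105)*(-42) = -3*1470 = -4410)
r - U(-41, -20) = -4410 - 1*130/26521 = -4410 - 130/26521 = -116957740/26521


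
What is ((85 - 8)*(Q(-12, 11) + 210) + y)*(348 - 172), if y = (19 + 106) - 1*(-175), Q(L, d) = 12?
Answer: 3061344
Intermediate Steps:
y = 300 (y = 125 + 175 = 300)
((85 - 8)*(Q(-12, 11) + 210) + y)*(348 - 172) = ((85 - 8)*(12 + 210) + 300)*(348 - 172) = (77*222 + 300)*176 = (17094 + 300)*176 = 17394*176 = 3061344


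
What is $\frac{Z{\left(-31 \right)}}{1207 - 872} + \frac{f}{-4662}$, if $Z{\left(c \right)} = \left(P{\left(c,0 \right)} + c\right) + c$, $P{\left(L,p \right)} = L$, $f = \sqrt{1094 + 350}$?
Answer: $- \frac{223148}{780885} \approx -0.28576$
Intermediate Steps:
$f = 38$ ($f = \sqrt{1444} = 38$)
$Z{\left(c \right)} = 3 c$ ($Z{\left(c \right)} = \left(c + c\right) + c = 2 c + c = 3 c$)
$\frac{Z{\left(-31 \right)}}{1207 - 872} + \frac{f}{-4662} = \frac{3 \left(-31\right)}{1207 - 872} + \frac{38}{-4662} = - \frac{93}{335} + 38 \left(- \frac{1}{4662}\right) = \left(-93\right) \frac{1}{335} - \frac{19}{2331} = - \frac{93}{335} - \frac{19}{2331} = - \frac{223148}{780885}$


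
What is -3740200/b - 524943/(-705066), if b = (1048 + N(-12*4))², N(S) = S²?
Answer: 67940027089/165042789368 ≈ 0.41165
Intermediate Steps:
b = 11235904 (b = (1048 + (-12*4)²)² = (1048 + (-48)²)² = (1048 + 2304)² = 3352² = 11235904)
-3740200/b - 524943/(-705066) = -3740200/11235904 - 524943/(-705066) = -3740200*1/11235904 - 524943*(-1/705066) = -467525/1404488 + 174981/235022 = 67940027089/165042789368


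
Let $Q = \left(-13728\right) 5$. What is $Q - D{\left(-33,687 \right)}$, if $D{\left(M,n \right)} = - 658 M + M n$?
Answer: $-67683$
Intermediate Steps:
$Q = -68640$
$Q - D{\left(-33,687 \right)} = -68640 - - 33 \left(-658 + 687\right) = -68640 - \left(-33\right) 29 = -68640 - -957 = -68640 + 957 = -67683$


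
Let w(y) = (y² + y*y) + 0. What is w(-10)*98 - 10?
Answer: 19590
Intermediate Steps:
w(y) = 2*y² (w(y) = (y² + y²) + 0 = 2*y² + 0 = 2*y²)
w(-10)*98 - 10 = (2*(-10)²)*98 - 10 = (2*100)*98 - 10 = 200*98 - 10 = 19600 - 10 = 19590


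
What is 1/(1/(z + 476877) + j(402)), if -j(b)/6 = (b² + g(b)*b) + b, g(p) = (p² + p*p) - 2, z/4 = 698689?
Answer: -3271633/2553656478994763 ≈ -1.2812e-9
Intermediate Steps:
z = 2794756 (z = 4*698689 = 2794756)
g(p) = -2 + 2*p² (g(p) = (p² + p²) - 2 = 2*p² - 2 = -2 + 2*p²)
j(b) = -6*b - 6*b² - 6*b*(-2 + 2*b²) (j(b) = -6*((b² + (-2 + 2*b²)*b) + b) = -6*((b² + b*(-2 + 2*b²)) + b) = -6*(b + b² + b*(-2 + 2*b²)) = -6*b - 6*b² - 6*b*(-2 + 2*b²))
1/(1/(z + 476877) + j(402)) = 1/(1/(2794756 + 476877) + 6*402*(1 - 1*402 - 2*402²)) = 1/(1/3271633 + 6*402*(1 - 402 - 2*161604)) = 1/(1/3271633 + 6*402*(1 - 402 - 323208)) = 1/(1/3271633 + 6*402*(-323609)) = 1/(1/3271633 - 780544908) = 1/(-2553656478994763/3271633) = -3271633/2553656478994763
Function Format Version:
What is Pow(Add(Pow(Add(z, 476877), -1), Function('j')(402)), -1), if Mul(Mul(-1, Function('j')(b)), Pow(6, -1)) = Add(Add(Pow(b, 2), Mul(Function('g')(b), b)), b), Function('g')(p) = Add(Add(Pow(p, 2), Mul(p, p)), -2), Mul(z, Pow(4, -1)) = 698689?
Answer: Rational(-3271633, 2553656478994763) ≈ -1.2812e-9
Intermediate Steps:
z = 2794756 (z = Mul(4, 698689) = 2794756)
Function('g')(p) = Add(-2, Mul(2, Pow(p, 2))) (Function('g')(p) = Add(Add(Pow(p, 2), Pow(p, 2)), -2) = Add(Mul(2, Pow(p, 2)), -2) = Add(-2, Mul(2, Pow(p, 2))))
Function('j')(b) = Add(Mul(-6, b), Mul(-6, Pow(b, 2)), Mul(-6, b, Add(-2, Mul(2, Pow(b, 2))))) (Function('j')(b) = Mul(-6, Add(Add(Pow(b, 2), Mul(Add(-2, Mul(2, Pow(b, 2))), b)), b)) = Mul(-6, Add(Add(Pow(b, 2), Mul(b, Add(-2, Mul(2, Pow(b, 2))))), b)) = Mul(-6, Add(b, Pow(b, 2), Mul(b, Add(-2, Mul(2, Pow(b, 2)))))) = Add(Mul(-6, b), Mul(-6, Pow(b, 2)), Mul(-6, b, Add(-2, Mul(2, Pow(b, 2))))))
Pow(Add(Pow(Add(z, 476877), -1), Function('j')(402)), -1) = Pow(Add(Pow(Add(2794756, 476877), -1), Mul(6, 402, Add(1, Mul(-1, 402), Mul(-2, Pow(402, 2))))), -1) = Pow(Add(Pow(3271633, -1), Mul(6, 402, Add(1, -402, Mul(-2, 161604)))), -1) = Pow(Add(Rational(1, 3271633), Mul(6, 402, Add(1, -402, -323208))), -1) = Pow(Add(Rational(1, 3271633), Mul(6, 402, -323609)), -1) = Pow(Add(Rational(1, 3271633), -780544908), -1) = Pow(Rational(-2553656478994763, 3271633), -1) = Rational(-3271633, 2553656478994763)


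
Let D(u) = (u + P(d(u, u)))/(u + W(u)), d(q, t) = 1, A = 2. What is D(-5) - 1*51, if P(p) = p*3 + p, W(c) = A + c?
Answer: -407/8 ≈ -50.875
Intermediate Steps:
W(c) = 2 + c
P(p) = 4*p (P(p) = 3*p + p = 4*p)
D(u) = (4 + u)/(2 + 2*u) (D(u) = (u + 4*1)/(u + (2 + u)) = (u + 4)/(2 + 2*u) = (4 + u)/(2 + 2*u))
D(-5) - 1*51 = (4 - 5)/(2*(1 - 5)) - 1*51 = (1/2)*(-1)/(-4) - 51 = (1/2)*(-1/4)*(-1) - 51 = 1/8 - 51 = -407/8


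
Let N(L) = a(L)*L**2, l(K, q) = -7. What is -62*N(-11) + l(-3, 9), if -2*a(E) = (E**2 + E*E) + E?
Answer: 866474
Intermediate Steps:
a(E) = -E**2 - E/2 (a(E) = -((E**2 + E*E) + E)/2 = -((E**2 + E**2) + E)/2 = -(2*E**2 + E)/2 = -(E + 2*E**2)/2 = -E**2 - E/2)
N(L) = -L**3*(1/2 + L) (N(L) = (-L*(1/2 + L))*L**2 = -L**3*(1/2 + L))
-62*N(-11) + l(-3, 9) = -(-62)*(-11)**3*(1/2 - 11) - 7 = -(-62)*(-1331)*(-21)/2 - 7 = -62*(-27951/2) - 7 = 866481 - 7 = 866474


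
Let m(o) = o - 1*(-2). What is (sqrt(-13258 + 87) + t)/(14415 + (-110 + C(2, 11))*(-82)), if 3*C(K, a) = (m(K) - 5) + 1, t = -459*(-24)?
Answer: 11016/23435 + I*sqrt(13171)/23435 ≈ 0.47007 + 0.0048972*I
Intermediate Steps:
m(o) = 2 + o (m(o) = o + 2 = 2 + o)
t = 11016
C(K, a) = -2/3 + K/3 (C(K, a) = (((2 + K) - 5) + 1)/3 = ((-3 + K) + 1)/3 = (-2 + K)/3 = -2/3 + K/3)
(sqrt(-13258 + 87) + t)/(14415 + (-110 + C(2, 11))*(-82)) = (sqrt(-13258 + 87) + 11016)/(14415 + (-110 + (-2/3 + (1/3)*2))*(-82)) = (sqrt(-13171) + 11016)/(14415 + (-110 + (-2/3 + 2/3))*(-82)) = (I*sqrt(13171) + 11016)/(14415 + (-110 + 0)*(-82)) = (11016 + I*sqrt(13171))/(14415 - 110*(-82)) = (11016 + I*sqrt(13171))/(14415 + 9020) = (11016 + I*sqrt(13171))/23435 = (11016 + I*sqrt(13171))*(1/23435) = 11016/23435 + I*sqrt(13171)/23435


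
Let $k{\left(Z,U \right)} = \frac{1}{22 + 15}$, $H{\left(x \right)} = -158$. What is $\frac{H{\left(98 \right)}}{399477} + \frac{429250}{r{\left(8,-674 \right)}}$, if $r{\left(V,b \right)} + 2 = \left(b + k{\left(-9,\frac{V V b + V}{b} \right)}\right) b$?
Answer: $\frac{1056989667323}{1119032549388} \approx 0.94456$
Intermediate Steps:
$k{\left(Z,U \right)} = \frac{1}{37}$
$r{\left(V,b \right)} = -2 + b \left(\frac{1}{37} + b\right)$ ($r{\left(V,b \right)} = -2 + \left(b + \frac{1}{37}\right) b = -2 + \left(\frac{1}{37} + b\right) b = -2 + b \left(\frac{1}{37} + b\right)$)
$\frac{H{\left(98 \right)}}{399477} + \frac{429250}{r{\left(8,-674 \right)}} = - \frac{158}{399477} + \frac{429250}{-2 + \left(-674\right)^{2} + \frac{1}{37} \left(-674\right)} = \left(-158\right) \frac{1}{399477} + \frac{429250}{-2 + 454276 - \frac{674}{37}} = - \frac{158}{399477} + \frac{429250}{\frac{16807464}{37}} = - \frac{158}{399477} + 429250 \cdot \frac{37}{16807464} = - \frac{158}{399477} + \frac{7941125}{8403732} = \frac{1056989667323}{1119032549388}$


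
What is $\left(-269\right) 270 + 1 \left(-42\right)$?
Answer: $-72672$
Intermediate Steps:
$\left(-269\right) 270 + 1 \left(-42\right) = -72630 - 42 = -72672$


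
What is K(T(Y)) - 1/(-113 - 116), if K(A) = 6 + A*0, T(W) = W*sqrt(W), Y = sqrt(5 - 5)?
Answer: 1375/229 ≈ 6.0044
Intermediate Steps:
Y = 0 (Y = sqrt(0) = 0)
T(W) = W**(3/2)
K(A) = 6 (K(A) = 6 + 0 = 6)
K(T(Y)) - 1/(-113 - 116) = 6 - 1/(-113 - 116) = 6 - 1/(-229) = 6 - 1*(-1/229) = 6 + 1/229 = 1375/229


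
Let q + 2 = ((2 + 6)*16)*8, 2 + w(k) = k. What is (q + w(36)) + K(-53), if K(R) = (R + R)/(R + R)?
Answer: 1057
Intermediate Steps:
w(k) = -2 + k
K(R) = 1 (K(R) = (2*R)/((2*R)) = (2*R)*(1/(2*R)) = 1)
q = 1022 (q = -2 + ((2 + 6)*16)*8 = -2 + (8*16)*8 = -2 + 128*8 = -2 + 1024 = 1022)
(q + w(36)) + K(-53) = (1022 + (-2 + 36)) + 1 = (1022 + 34) + 1 = 1056 + 1 = 1057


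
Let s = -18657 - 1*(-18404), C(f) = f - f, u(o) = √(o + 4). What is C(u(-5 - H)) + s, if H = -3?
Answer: -253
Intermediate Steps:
u(o) = √(4 + o)
C(f) = 0
s = -253 (s = -18657 + 18404 = -253)
C(u(-5 - H)) + s = 0 - 253 = -253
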